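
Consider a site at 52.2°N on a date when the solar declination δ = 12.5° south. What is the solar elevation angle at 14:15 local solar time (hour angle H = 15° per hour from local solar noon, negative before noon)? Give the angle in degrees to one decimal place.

19.1°

Hour angle H = 15° × (14.25 − 12) = 33.75°.
cos θ_z = sin(52.2°) sin(-12.5°) + cos(52.2°) cos(-12.5°) cos(33.75°) = -0.1710 + 0.4975 = 0.3265.
θ_z = arccos(0.3265) = 70.94°, so the elevation is 90° − 70.94° = 19.06°.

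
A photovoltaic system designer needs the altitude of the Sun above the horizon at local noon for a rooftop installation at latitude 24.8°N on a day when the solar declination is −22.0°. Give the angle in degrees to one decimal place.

At local solar noon the hour angle is zero, so the elevation is 90° − |φ − δ| = 90° − |24.8° − (-22.0°)| = 90° − 46.8° = 43.2°.

43.2°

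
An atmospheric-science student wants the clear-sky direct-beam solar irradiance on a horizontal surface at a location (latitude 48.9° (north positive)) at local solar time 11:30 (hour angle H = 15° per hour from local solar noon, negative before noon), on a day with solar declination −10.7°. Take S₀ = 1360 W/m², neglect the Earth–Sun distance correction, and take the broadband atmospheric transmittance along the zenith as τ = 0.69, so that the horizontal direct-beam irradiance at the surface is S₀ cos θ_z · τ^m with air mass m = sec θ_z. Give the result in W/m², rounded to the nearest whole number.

Hour angle H = 15° × (11.5 − 12) = -7.50°.
cos θ_z = sin(48.9°) sin(-10.7°) + cos(48.9°) cos(-10.7°) cos(-7.50°) = -0.1399 + 0.6404 = 0.5005.
Air mass m = 1/cos θ_z = 1/0.5005 = 1.998; τ^m = 0.69^1.998 = 0.4765.
Surface direct beam = 1360 × 0.5005 × 0.4765 = 324.34 W/m².

324 W/m²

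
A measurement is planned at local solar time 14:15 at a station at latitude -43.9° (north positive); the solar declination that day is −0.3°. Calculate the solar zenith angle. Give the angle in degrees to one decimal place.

Hour angle H = 15° × (14.25 − 12) = 33.75°.
cos θ_z = sin(-43.9°) sin(-0.3°) + cos(-43.9°) cos(-0.3°) cos(33.75°) = 0.0036 + 0.5991 = 0.6027.
θ_z = arccos(0.6027) = 52.94°.

52.9°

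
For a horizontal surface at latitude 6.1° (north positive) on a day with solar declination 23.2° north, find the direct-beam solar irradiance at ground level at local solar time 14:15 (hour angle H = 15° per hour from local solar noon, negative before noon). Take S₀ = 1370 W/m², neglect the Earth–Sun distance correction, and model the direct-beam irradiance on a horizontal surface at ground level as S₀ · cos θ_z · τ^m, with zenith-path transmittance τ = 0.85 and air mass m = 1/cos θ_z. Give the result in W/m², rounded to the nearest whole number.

897 W/m²

Hour angle H = 15° × (14.25 − 12) = 33.75°.
With φ = 6.1°, δ = 23.2°, H = 33.75°: sin φ sin δ = 0.0419, cos φ cos δ cos H = 0.7599, so cos θ_z = 0.8018.
Air mass m = 1/cos θ_z = 1/0.8018 = 1.247; τ^m = 0.85^1.247 = 0.8166.
Surface direct beam = 1370 × 0.8018 × 0.8166 = 897.01 W/m².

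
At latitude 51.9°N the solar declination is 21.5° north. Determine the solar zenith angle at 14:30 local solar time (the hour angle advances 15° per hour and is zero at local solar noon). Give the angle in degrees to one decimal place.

41.9°

Hour angle H = 15° × (14.5 − 12) = 37.50°.
cos θ_z = sin(51.9°) sin(21.5°) + cos(51.9°) cos(21.5°) cos(37.50°) = 0.2884 + 0.4555 = 0.7439.
θ_z = arccos(0.7439) = 41.94°.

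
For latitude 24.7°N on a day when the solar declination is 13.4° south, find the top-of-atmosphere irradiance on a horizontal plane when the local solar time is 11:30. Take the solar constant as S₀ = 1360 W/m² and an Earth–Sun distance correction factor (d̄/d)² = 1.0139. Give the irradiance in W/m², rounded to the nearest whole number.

1075 W/m²

Hour angle H = 15° × (11.5 − 12) = -7.50°.
With φ = 24.7°, δ = -13.4°, H = -7.50°: sin φ sin δ = -0.0968, cos φ cos δ cos H = 0.8762, so cos θ_z = 0.7794.
Top-of-atmosphere irradiance = S₀ (d̄/d)² cos θ_z = 1360 × 1.0139 × 0.7794 = 1074.72 W/m².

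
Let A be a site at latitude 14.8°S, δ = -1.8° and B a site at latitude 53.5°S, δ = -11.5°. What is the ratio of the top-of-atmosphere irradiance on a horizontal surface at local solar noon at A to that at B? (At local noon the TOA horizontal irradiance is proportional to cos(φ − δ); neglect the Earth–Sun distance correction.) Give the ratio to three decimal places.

1.311

A: cos θ_z = cos(-14.8° − (-1.8°)) = 0.9744.
B: cos θ_z = cos(-53.5° − (-11.5°)) = 0.7431.
Ratio A/B = 0.9744 / 0.7431 = 1.3113.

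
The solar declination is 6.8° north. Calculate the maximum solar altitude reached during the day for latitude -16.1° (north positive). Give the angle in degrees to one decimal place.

At local solar noon the hour angle is zero, so the elevation is 90° − |φ − δ| = 90° − |-16.1° − (6.8°)| = 90° − 22.9° = 67.1°.

67.1°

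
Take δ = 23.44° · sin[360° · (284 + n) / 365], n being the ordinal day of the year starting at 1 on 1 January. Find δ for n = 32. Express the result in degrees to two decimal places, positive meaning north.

360 × (284 + 32) / 365 = 311.671°; sin(311.671°) = -0.7470.
δ = 23.44 × -0.7470 = -17.510° ≈ -17.51°.

-17.51°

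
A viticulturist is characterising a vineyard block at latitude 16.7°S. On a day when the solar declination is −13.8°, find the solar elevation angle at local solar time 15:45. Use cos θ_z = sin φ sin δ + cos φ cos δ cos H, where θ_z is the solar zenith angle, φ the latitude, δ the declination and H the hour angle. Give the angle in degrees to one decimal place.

Hour angle H = 15° × (15.75 − 12) = 56.25°.
cos θ_z = sin φ sin δ + cos φ cos δ cos H = (-0.2874)(-0.2385) + (0.9578)(0.9711)(0.5556) = 0.5853.
θ_z = arccos(0.5853) = 54.18°, so the elevation is 90° − 54.18° = 35.82°.

35.8°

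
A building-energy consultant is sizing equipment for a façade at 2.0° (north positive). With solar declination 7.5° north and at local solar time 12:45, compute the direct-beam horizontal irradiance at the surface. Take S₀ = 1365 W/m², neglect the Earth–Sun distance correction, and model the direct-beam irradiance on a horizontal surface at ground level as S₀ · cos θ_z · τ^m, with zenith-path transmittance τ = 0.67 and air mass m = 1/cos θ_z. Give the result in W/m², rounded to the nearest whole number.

884 W/m²

Hour angle H = 15° × (12.75 − 12) = 11.25°.
With φ = 2.0°, δ = 7.5°, H = 11.25°: sin φ sin δ = 0.0046, cos φ cos δ cos H = 0.9718, so cos θ_z = 0.9764.
Air mass m = 1/cos θ_z = 1/0.9764 = 1.024; τ^m = 0.67^1.024 = 0.6636.
Surface direct beam = 1365 × 0.9764 × 0.6636 = 884.44 W/m².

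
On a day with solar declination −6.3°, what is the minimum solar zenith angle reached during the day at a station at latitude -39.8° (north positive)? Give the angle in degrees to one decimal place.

At local solar noon the hour angle is zero, so the zenith angle is |φ − δ| = |-39.8° − (-6.3°)| = 33.5°.

33.5°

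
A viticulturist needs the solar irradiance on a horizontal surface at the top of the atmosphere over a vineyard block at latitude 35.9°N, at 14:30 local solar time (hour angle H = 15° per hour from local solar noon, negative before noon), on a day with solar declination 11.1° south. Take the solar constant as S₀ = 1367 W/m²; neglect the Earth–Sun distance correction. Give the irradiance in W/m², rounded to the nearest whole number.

708 W/m²

Hour angle H = 15° × (14.5 − 12) = 37.50°.
cos θ_z = sin φ sin δ + cos φ cos δ cos H = (0.5864)(-0.1925) + (0.8100)(0.9813)(0.7934) = 0.5178.
Top-of-atmosphere irradiance = S₀ cos θ_z = 1367 × 0.5178 = 707.83 W/m².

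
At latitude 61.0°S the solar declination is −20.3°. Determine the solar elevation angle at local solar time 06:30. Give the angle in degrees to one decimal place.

Hour angle H = 15° × (6.5 − 12) = -82.50°.
With φ = -61.0°, δ = -20.3°, H = -82.50°: sin φ sin δ = 0.3034, cos φ cos δ cos H = 0.0593, so cos θ_z = 0.3627.
θ_z = arccos(0.3627) = 68.73°, so the elevation is 90° − 68.73° = 21.27°.

21.3°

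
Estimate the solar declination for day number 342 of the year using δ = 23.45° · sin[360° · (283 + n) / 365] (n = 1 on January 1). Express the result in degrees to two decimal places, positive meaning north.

-22.80°

360 × (283 + 342) / 365 = 616.438°; sin(616.438°) = -0.9721.
δ = 23.45 × -0.9721 = -22.796° ≈ -22.80°.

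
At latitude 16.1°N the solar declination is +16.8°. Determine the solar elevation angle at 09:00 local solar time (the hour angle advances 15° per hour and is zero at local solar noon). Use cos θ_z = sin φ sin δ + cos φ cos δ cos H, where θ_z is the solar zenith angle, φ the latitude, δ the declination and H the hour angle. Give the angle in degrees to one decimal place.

Hour angle H = 15° × (9 − 12) = -45.00°.
cos θ_z = sin(16.1°) sin(16.8°) + cos(16.1°) cos(16.8°) cos(-45.00°) = 0.0802 + 0.6504 = 0.7306.
θ_z = arccos(0.7306) = 43.06°, so the elevation is 90° − 43.06° = 46.94°.

46.9°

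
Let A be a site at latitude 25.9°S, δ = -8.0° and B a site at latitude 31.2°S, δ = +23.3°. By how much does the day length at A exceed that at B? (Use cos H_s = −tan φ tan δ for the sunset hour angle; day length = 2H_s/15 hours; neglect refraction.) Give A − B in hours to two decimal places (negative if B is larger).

+2.54 h

A: H_s = arccos(−tan -25.9° · tan -8.0°) = 93.91°, so 2H_s/15 = 12.5213 h.
B: H_s = arccos(−tan -31.2° · tan 23.3°) = 74.88°, so 2H_s/15 = 9.9840 h.
A − B = 12.5213 − 9.9840 = 2.5373 h.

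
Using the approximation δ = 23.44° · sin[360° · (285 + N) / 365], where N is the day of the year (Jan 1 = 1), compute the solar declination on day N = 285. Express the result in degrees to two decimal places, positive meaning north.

-8.85°

360 × (285 + 285) / 365 = 562.192°; sin(562.192°) = -0.3777.
δ = 23.44 × -0.3777 = -8.853° ≈ -8.85°.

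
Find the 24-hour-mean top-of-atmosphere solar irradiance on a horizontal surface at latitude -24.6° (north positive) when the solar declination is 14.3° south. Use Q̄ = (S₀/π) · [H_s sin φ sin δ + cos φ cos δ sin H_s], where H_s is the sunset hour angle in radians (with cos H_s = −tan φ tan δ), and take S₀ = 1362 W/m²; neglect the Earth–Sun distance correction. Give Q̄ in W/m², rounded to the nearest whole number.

cos H_s = −tan(-24.6°) · tan(-14.3°) = -0.1167, so H_s = arccos(-0.1167) = 96.70°. In radians, H_s = 1.6877.
H_s sin φ sin δ = 1.6877 × -0.4163 × -0.2470 = 0.1735.
cos φ cos δ sin H_s = 0.9092 × 0.9690 × 0.9932 = 0.8750.
Q̄ = (1362/π) × (0.1735 + 0.8750) = 433.54 × 1.0485 = 454.57 W/m².

455 W/m²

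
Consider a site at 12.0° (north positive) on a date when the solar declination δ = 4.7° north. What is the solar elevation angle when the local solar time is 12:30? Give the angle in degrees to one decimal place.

79.6°

Hour angle H = 15° × (12.5 − 12) = 7.50°.
cos θ_z = sin(12.0°) sin(4.7°) + cos(12.0°) cos(4.7°) cos(7.50°) = 0.0170 + 0.9665 = 0.9835.
θ_z = arccos(0.9835) = 10.42°, so the elevation is 90° − 10.42° = 79.58°.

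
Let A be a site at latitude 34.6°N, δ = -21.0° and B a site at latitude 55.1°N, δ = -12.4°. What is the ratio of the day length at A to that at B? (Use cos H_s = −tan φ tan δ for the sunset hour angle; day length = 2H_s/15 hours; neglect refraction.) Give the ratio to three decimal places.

A: H_s = arccos(−tan 34.6° · tan -21.0°) = 74.64°, so 2H_s/15 = 9.9520 h.
B: H_s = arccos(−tan 55.1° · tan -12.4°) = 71.63°, so 2H_s/15 = 9.5507 h.
Ratio A/B = 9.9520 / 9.5507 = 1.0420.

1.042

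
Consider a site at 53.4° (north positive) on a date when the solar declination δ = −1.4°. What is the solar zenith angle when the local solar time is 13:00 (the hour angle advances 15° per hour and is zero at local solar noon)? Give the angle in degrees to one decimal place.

Hour angle H = 15° × (13 − 12) = 15.00°.
cos θ_z = sin(53.4°) sin(-1.4°) + cos(53.4°) cos(-1.4°) cos(15.00°) = -0.0196 + 0.5757 = 0.5561.
θ_z = arccos(0.5561) = 56.21°.

56.2°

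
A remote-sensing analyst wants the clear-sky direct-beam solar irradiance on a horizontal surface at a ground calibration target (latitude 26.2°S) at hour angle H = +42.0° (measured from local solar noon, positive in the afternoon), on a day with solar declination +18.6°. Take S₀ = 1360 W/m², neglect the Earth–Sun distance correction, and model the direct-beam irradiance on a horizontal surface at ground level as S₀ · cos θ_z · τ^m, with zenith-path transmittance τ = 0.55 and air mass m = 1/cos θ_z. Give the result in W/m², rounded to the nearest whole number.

With φ = -26.2°, δ = 18.6°, H = 42.00°: sin φ sin δ = -0.1408, cos φ cos δ cos H = 0.6320, so cos θ_z = 0.4912.
Air mass m = 1/cos θ_z = 1/0.4912 = 2.036; τ^m = 0.55^2.036 = 0.2961.
Surface direct beam = 1360 × 0.4912 × 0.2961 = 197.80 W/m².

198 W/m²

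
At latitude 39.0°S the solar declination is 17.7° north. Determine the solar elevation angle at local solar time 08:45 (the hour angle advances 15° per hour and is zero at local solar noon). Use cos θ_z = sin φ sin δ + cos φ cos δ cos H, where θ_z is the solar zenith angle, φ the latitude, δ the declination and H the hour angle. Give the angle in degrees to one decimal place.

Hour angle H = 15° × (8.75 − 12) = -48.75°.
With φ = -39.0°, δ = 17.7°, H = -48.75°: sin φ sin δ = -0.1913, cos φ cos δ cos H = 0.4882, so cos θ_z = 0.2969.
θ_z = arccos(0.2969) = 72.73°, so the elevation is 90° − 72.73° = 17.27°.

17.3°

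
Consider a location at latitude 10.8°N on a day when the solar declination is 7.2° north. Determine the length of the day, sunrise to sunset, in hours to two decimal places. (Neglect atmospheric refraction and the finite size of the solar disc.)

12.18 hours

The sunset hour angle satisfies cos H_s = −tan φ tan δ = -0.0241, giving H_s = 91.38°.
Day length = 2 H_s / 15° h⁻¹ = 182.76° / 15 = 12.184 h.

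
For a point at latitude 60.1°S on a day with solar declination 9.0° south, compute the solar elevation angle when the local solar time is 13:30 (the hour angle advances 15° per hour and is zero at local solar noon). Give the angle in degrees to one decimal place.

36.2°

Hour angle H = 15° × (13.5 − 12) = 22.50°.
cos θ_z = sin(-60.1°) sin(-9.0°) + cos(-60.1°) cos(-9.0°) cos(22.50°) = 0.1356 + 0.4549 = 0.5905.
θ_z = arccos(0.5905) = 53.81°, so the elevation is 90° − 53.81° = 36.19°.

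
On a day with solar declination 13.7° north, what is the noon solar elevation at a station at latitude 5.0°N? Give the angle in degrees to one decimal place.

81.3°

At local solar noon the hour angle is zero, so the elevation is 90° − |φ − δ| = 90° − |5.0° − (13.7°)| = 90° − 8.7° = 81.3°.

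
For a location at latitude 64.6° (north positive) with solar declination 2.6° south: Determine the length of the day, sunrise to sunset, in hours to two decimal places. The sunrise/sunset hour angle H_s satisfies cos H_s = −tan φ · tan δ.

11.27 hours

The sunset hour angle satisfies cos H_s = −tan φ tan δ = 0.0956, giving H_s = 84.51°.
Day length = 2 H_s / 15° h⁻¹ = 169.02° / 15 = 11.268 h.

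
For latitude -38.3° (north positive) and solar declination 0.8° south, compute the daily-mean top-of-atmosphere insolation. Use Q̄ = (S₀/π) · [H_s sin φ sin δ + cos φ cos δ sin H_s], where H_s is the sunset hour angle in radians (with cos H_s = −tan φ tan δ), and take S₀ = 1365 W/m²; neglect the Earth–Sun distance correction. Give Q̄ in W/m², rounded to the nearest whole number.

The sunset hour angle satisfies cos H_s = −tan φ tan δ = -0.0110, giving H_s = 90.63°. In radians, H_s = 1.5818.
H_s sin φ sin δ = 1.5818 × -0.6198 × -0.0140 = 0.0137.
cos φ cos δ sin H_s = 0.7848 × 0.9999 × 0.9999 = 0.7846.
Q̄ = (1365/π) × (0.0137 + 0.7846) = 434.49 × 0.7983 = 346.85 W/m².

347 W/m²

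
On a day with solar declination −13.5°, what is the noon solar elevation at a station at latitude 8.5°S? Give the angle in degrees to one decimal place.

85.0°

At local solar noon the hour angle is zero, so the elevation is 90° − |φ − δ| = 90° − |-8.5° − (-13.5°)| = 90° − 5.0° = 85.0°.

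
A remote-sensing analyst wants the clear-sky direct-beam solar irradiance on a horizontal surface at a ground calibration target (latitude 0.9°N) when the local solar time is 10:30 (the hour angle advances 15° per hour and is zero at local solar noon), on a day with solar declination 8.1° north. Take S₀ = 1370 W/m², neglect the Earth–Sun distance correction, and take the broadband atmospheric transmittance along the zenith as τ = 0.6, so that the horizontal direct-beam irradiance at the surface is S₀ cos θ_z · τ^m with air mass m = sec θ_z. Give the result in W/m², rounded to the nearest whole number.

Hour angle H = 15° × (10.5 − 12) = -22.50°.
cos θ_z = sin φ sin δ + cos φ cos δ cos H = (0.0157)(0.1409) + (0.9999)(0.9900)(0.9239) = 0.9168.
Air mass m = 1/cos θ_z = 1/0.9168 = 1.091; τ^m = 0.6^1.091 = 0.5727.
Surface direct beam = 1370 × 0.9168 × 0.5727 = 719.32 W/m².

719 W/m²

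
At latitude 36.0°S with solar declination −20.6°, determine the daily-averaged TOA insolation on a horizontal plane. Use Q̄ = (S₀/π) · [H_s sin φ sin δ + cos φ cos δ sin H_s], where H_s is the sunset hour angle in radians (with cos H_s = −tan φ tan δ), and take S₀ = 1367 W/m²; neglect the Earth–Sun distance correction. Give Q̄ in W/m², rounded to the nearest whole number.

The sunset hour angle satisfies cos H_s = −tan φ tan δ = -0.2731, giving H_s = 105.85°. In radians, H_s = 1.8474.
H_s sin φ sin δ = 1.8474 × -0.5878 × -0.3518 = 0.3820.
cos φ cos δ sin H_s = 0.8090 × 0.9361 × 0.9620 = 0.7285.
Q̄ = (1367/π) × (0.3820 + 0.7285) = 435.13 × 1.1105 = 483.21 W/m².

483 W/m²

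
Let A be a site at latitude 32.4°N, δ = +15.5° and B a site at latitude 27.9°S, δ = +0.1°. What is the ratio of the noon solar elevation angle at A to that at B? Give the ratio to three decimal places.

1.179

A: 90° − |32.4 − (15.5)| = 73.10°.
B: 90° − |-27.9 − (0.1)| = 62.00°.
Ratio A/B = 73.1000 / 62.0000 = 1.1790.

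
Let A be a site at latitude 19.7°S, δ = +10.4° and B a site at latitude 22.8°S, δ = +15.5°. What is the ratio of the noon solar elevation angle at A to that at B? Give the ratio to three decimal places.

A: 90° − |-19.7 − (10.4)| = 59.90°.
B: 90° − |-22.8 − (15.5)| = 51.70°.
Ratio A/B = 59.9000 / 51.7000 = 1.1586.

1.159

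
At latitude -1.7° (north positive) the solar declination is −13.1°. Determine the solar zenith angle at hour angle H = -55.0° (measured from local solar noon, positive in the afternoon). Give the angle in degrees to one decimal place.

cos θ_z = sin φ sin δ + cos φ cos δ cos H = (-0.0297)(-0.2267) + (0.9996)(0.9740)(0.5736) = 0.5652.
θ_z = arccos(0.5652) = 55.58°.

55.6°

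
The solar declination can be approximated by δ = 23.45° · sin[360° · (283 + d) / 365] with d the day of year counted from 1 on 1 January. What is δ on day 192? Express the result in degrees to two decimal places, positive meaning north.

360 × (283 + 192) / 365 = 468.493°; sin(468.493°) = 0.9484.
δ = 23.45 × 0.9484 = 22.240° ≈ +22.24°.

+22.24°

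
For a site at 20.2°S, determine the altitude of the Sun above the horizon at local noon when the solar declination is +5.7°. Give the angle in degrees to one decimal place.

At local solar noon the hour angle is zero, so the elevation is 90° − |φ − δ| = 90° − |-20.2° − (5.7°)| = 90° − 25.9° = 64.1°.

64.1°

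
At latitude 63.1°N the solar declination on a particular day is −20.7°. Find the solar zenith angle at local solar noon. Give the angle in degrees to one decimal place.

83.8°

At local solar noon the hour angle is zero, so the zenith angle is |φ − δ| = |63.1° − (-20.7°)| = 83.8°.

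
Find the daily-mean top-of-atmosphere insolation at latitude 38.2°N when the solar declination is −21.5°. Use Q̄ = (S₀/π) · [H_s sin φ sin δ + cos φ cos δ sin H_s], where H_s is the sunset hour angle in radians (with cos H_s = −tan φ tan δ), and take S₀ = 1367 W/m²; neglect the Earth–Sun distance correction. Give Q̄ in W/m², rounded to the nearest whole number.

cos H_s = −tan(38.2°) · tan(-21.5°) = 0.3100, so H_s = arccos(0.3100) = 71.94°. In radians, H_s = 1.2556.
H_s sin φ sin δ = 1.2556 × 0.6184 × -0.3665 = -0.2846.
cos φ cos δ sin H_s = 0.7859 × 0.9304 × 0.9507 = 0.6952.
Q̄ = (1367/π) × (-0.2846 + 0.6952) = 435.13 × 0.4106 = 178.66 W/m².

179 W/m²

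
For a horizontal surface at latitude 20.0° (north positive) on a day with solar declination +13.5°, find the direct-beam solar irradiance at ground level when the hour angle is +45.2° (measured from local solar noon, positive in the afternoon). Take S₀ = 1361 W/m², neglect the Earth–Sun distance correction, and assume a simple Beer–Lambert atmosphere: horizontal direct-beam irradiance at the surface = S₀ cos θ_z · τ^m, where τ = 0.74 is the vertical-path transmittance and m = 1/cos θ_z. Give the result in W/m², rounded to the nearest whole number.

cos θ_z = sin φ sin δ + cos φ cos δ cos H = (0.3420)(0.2334) + (0.9397)(0.9724)(0.7046) = 0.7237.
Air mass m = 1/cos θ_z = 1/0.7237 = 1.382; τ^m = 0.74^1.382 = 0.6596.
Surface direct beam = 1361 × 0.7237 × 0.6596 = 649.68 W/m².

650 W/m²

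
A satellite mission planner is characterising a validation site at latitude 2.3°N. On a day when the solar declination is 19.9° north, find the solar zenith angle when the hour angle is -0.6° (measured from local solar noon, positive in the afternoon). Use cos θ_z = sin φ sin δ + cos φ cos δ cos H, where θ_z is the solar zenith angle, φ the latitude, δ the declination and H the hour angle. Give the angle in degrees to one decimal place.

17.6°

cos θ_z = sin φ sin δ + cos φ cos δ cos H = (0.0401)(0.3404) + (0.9992)(0.9403)(0.9999) = 0.9531.
θ_z = arccos(0.9531) = 17.62°.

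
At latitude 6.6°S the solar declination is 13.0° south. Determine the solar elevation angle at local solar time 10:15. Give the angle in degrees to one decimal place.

Hour angle H = 15° × (10.25 − 12) = -26.25°.
cos θ_z = sin(-6.6°) sin(-13.0°) + cos(-6.6°) cos(-13.0°) cos(-26.25°) = 0.0259 + 0.8681 = 0.8940.
θ_z = arccos(0.8940) = 26.62°, so the elevation is 90° − 26.62° = 63.38°.

63.4°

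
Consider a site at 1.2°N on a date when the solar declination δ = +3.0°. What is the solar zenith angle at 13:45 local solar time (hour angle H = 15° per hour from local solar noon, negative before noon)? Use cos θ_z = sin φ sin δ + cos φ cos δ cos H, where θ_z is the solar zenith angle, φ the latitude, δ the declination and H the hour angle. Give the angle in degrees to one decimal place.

26.3°

Hour angle H = 15° × (13.75 − 12) = 26.25°.
cos θ_z = sin φ sin δ + cos φ cos δ cos H = (0.0209)(0.0523) + (0.9998)(0.9986)(0.8969) = 0.8966.
θ_z = arccos(0.8966) = 26.29°.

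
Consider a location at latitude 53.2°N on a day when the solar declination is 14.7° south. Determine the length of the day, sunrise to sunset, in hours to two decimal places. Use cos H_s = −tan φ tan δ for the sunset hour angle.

cos H_s = −tan(53.2°) · tan(-14.7°) = 0.3507, so H_s = arccos(0.3507) = 69.47°.
Day length = 2 H_s / 15° h⁻¹ = 138.94° / 15 = 9.263 h.

9.26 hours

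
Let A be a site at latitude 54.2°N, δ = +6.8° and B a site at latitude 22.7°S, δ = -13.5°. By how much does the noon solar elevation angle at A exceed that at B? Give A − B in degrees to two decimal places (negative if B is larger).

A: 90° − |54.2 − (6.8)| = 42.60°.
B: 90° − |-22.7 − (-13.5)| = 80.80°.
A − B = 42.60 − 80.80 = -38.20°.

-38.20°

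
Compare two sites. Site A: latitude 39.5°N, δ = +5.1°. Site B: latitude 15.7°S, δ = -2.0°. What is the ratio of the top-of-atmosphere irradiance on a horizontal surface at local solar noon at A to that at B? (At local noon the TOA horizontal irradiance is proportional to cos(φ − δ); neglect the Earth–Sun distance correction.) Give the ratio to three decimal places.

0.849

A: cos θ_z = cos(39.5° − (5.1°)) = 0.8251.
B: cos θ_z = cos(-15.7° − (-2.0°)) = 0.9715.
Ratio A/B = 0.8251 / 0.9715 = 0.8493.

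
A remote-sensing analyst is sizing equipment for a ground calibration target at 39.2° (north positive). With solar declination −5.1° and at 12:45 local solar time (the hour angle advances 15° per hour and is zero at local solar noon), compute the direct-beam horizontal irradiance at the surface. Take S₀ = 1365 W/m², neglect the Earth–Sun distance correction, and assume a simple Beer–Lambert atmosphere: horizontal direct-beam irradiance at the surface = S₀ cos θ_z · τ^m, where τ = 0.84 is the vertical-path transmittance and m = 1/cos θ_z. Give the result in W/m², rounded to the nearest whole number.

746 W/m²

Hour angle H = 15° × (12.75 − 12) = 11.25°.
With φ = 39.2°, δ = -5.1°, H = 11.25°: sin φ sin δ = -0.0562, cos φ cos δ cos H = 0.7570, so cos θ_z = 0.7008.
Air mass m = 1/cos θ_z = 1/0.7008 = 1.427; τ^m = 0.84^1.427 = 0.7797.
Surface direct beam = 1365 × 0.7008 × 0.7797 = 745.85 W/m².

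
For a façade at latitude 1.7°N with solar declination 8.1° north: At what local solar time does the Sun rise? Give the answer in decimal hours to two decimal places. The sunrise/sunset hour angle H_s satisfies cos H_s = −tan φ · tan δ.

5.98 h

−tan φ tan δ = −(0.0297)(0.1423) = -0.0042; H_s = arccos(-0.0042) = 90.24°.
Sunrise is at 12 − H_s/15 = 12 − 6.016 = 5.984 h local solar time.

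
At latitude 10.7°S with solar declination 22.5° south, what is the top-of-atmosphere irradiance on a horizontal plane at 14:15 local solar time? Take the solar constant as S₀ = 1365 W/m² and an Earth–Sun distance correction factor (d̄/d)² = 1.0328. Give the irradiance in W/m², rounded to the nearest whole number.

1164 W/m²

Hour angle H = 15° × (14.25 − 12) = 33.75°.
cos θ_z = sin(-10.7°) sin(-22.5°) + cos(-10.7°) cos(-22.5°) cos(33.75°) = 0.0711 + 0.7548 = 0.8259.
Top-of-atmosphere irradiance = S₀ (d̄/d)² cos θ_z = 1365 × 1.0328 × 0.8259 = 1164.33 W/m².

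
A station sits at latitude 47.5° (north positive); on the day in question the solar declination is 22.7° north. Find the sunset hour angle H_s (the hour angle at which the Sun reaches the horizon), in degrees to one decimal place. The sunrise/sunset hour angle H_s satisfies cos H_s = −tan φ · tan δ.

117.2°

The sunset hour angle satisfies cos H_s = −tan φ tan δ = -0.4565, giving H_s = 117.16°.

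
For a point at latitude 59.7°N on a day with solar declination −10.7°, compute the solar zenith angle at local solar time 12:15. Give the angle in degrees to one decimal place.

70.5°

Hour angle H = 15° × (12.25 − 12) = 3.75°.
cos θ_z = sin φ sin δ + cos φ cos δ cos H = (0.8634)(-0.1857) + (0.5045)(0.9826)(0.9979) = 0.3343.
θ_z = arccos(0.3343) = 70.47°.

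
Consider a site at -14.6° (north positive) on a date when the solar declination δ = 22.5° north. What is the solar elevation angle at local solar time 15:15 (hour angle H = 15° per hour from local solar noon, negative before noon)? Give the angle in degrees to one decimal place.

29.5°

Hour angle H = 15° × (15.25 − 12) = 48.75°.
cos θ_z = sin φ sin δ + cos φ cos δ cos H = (-0.2521)(0.3827) + (0.9677)(0.9239)(0.6593) = 0.4930.
θ_z = arccos(0.4930) = 60.46°, so the elevation is 90° − 60.46° = 29.54°.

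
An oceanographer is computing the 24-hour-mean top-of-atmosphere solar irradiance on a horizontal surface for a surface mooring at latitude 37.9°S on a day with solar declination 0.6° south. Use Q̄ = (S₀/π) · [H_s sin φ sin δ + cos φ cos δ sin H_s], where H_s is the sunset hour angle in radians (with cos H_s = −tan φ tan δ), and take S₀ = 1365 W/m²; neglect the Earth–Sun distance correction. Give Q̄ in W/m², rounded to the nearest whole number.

347 W/m²

−tan φ tan δ = −(-0.7785)(-0.0105) = -0.0082; H_s = arccos(-0.0082) = 90.47°. In radians, H_s = 1.5790.
H_s sin φ sin δ = 1.5790 × -0.6143 × -0.0105 = 0.0102.
cos φ cos δ sin H_s = 0.7891 × 0.9999 × 1.0000 = 0.7890.
Q̄ = (1365/π) × (0.0102 + 0.7890) = 434.49 × 0.7992 = 347.24 W/m².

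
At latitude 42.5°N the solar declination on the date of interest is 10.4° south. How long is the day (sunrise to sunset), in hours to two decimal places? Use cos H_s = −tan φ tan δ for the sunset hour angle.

10.71 hours

cos H_s = −tan(42.5°) · tan(-10.4°) = 0.1682, so H_s = arccos(0.1682) = 80.32°.
Day length = 2 H_s / 15° h⁻¹ = 160.64° / 15 = 10.709 h.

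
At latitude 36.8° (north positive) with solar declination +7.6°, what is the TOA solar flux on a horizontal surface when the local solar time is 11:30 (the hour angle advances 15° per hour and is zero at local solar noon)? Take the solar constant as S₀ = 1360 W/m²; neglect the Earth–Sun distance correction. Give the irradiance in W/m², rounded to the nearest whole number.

Hour angle H = 15° × (11.5 − 12) = -7.50°.
cos θ_z = sin(36.8°) sin(7.6°) + cos(36.8°) cos(7.6°) cos(-7.50°) = 0.0792 + 0.7869 = 0.8661.
Top-of-atmosphere irradiance = S₀ cos θ_z = 1360 × 0.8661 = 1177.90 W/m².

1178 W/m²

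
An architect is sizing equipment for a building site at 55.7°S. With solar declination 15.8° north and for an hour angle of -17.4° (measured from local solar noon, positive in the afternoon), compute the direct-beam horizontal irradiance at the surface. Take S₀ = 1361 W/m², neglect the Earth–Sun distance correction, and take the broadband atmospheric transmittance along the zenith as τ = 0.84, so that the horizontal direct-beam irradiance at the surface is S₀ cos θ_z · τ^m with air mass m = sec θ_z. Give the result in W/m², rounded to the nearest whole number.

219 W/m²

cos θ_z = sin(-55.7°) sin(15.8°) + cos(-55.7°) cos(15.8°) cos(-17.40°) = -0.2249 + 0.5174 = 0.2925.
Air mass m = 1/cos θ_z = 1/0.2925 = 3.419; τ^m = 0.84^3.419 = 0.5509.
Surface direct beam = 1361 × 0.2925 × 0.5509 = 219.31 W/m².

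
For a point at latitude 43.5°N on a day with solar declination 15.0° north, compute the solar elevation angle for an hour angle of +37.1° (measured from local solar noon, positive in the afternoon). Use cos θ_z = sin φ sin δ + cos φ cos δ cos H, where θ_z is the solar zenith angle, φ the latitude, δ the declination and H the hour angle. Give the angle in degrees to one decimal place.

cos θ_z = sin(43.5°) sin(15.0°) + cos(43.5°) cos(15.0°) cos(37.10°) = 0.1782 + 0.5588 = 0.7370.
θ_z = arccos(0.7370) = 42.52°, so the elevation is 90° − 42.52° = 47.48°.

47.5°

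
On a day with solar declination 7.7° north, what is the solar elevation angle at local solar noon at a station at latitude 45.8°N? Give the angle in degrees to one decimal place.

51.9°

At local solar noon the hour angle is zero, so the elevation is 90° − |φ − δ| = 90° − |45.8° − (7.7°)| = 90° − 38.1° = 51.9°.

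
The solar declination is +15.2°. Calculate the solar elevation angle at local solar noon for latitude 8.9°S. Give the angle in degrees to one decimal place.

At local solar noon the hour angle is zero, so the elevation is 90° − |φ − δ| = 90° − |-8.9° − (15.2°)| = 90° − 24.1° = 65.9°.

65.9°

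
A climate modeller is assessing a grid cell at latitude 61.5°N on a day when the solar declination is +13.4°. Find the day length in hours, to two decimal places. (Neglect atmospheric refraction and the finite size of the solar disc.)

15.47 hours

−tan φ tan δ = −(1.8418)(0.2382) = -0.4387; H_s = arccos(-0.4387) = 116.02°.
Day length = 2 H_s / 15° h⁻¹ = 232.04° / 15 = 15.469 h.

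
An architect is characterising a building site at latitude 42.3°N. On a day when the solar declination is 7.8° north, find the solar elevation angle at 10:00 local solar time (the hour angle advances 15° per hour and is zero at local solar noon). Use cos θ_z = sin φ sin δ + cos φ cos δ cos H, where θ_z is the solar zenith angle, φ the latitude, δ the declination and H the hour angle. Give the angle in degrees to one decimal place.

Hour angle H = 15° × (10 − 12) = -30.00°.
cos θ_z = sin(42.3°) sin(7.8°) + cos(42.3°) cos(7.8°) cos(-30.00°) = 0.0913 + 0.6346 = 0.7259.
θ_z = arccos(0.7259) = 43.46°, so the elevation is 90° − 43.46° = 46.54°.

46.5°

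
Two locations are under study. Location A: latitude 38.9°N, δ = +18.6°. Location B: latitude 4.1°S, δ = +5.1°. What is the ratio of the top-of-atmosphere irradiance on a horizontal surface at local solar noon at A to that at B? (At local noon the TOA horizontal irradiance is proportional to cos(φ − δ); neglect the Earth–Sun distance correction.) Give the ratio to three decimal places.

0.950

A: cos θ_z = cos(38.9° − (18.6°)) = 0.9379.
B: cos θ_z = cos(-4.1° − (5.1°)) = 0.9871.
Ratio A/B = 0.9379 / 0.9871 = 0.9502.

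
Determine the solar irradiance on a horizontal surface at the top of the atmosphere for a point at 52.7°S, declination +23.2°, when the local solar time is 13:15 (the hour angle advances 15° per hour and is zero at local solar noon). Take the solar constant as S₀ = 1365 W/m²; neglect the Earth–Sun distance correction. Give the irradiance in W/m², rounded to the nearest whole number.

Hour angle H = 15° × (13.25 − 12) = 18.75°.
cos θ_z = sin φ sin δ + cos φ cos δ cos H = (-0.7955)(0.3939) + (0.6060)(0.9191)(0.9469) = 0.2141.
Top-of-atmosphere irradiance = S₀ cos θ_z = 1365 × 0.2141 = 292.25 W/m².

292 W/m²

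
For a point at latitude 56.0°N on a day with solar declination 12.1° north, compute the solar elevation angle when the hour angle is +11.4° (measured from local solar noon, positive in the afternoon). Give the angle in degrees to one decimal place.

With φ = 56.0°, δ = 12.1°, H = 11.40°: sin φ sin δ = 0.1738, cos φ cos δ cos H = 0.5360, so cos θ_z = 0.7098.
θ_z = arccos(0.7098) = 44.78°, so the elevation is 90° − 44.78° = 45.22°.

45.2°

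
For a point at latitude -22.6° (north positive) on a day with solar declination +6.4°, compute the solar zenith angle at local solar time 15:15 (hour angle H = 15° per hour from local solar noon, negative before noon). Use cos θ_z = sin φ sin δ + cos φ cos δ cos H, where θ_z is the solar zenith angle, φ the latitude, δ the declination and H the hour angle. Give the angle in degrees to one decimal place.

Hour angle H = 15° × (15.25 − 12) = 48.75°.
With φ = -22.6°, δ = 6.4°, H = 48.75°: sin φ sin δ = -0.0428, cos φ cos δ cos H = 0.6049, so cos θ_z = 0.5621.
θ_z = arccos(0.5621) = 55.80°.

55.8°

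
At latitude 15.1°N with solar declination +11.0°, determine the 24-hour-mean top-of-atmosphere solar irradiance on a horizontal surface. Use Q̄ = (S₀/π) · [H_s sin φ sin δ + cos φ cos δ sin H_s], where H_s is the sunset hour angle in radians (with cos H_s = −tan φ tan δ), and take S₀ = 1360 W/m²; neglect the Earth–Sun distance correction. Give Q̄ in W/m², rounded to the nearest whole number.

The sunset hour angle satisfies cos H_s = −tan φ tan δ = -0.0524, giving H_s = 93.00°. In radians, H_s = 1.6232.
H_s sin φ sin δ = 1.6232 × 0.2605 × 0.1908 = 0.0807.
cos φ cos δ sin H_s = 0.9655 × 0.9816 × 0.9986 = 0.9464.
Q̄ = (1360/π) × (0.0807 + 0.9464) = 432.90 × 1.0271 = 444.63 W/m².

445 W/m²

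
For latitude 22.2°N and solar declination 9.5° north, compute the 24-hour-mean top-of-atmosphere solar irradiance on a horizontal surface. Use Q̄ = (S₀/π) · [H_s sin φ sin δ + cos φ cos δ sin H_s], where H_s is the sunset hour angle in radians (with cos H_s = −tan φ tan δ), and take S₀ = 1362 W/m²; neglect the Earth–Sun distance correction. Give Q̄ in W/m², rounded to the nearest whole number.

−tan φ tan δ = −(0.4081)(0.1673) = -0.0683; H_s = arccos(-0.0683) = 93.92°. In radians, H_s = 1.6392.
H_s sin φ sin δ = 1.6392 × 0.3778 × 0.1650 = 0.1022.
cos φ cos δ sin H_s = 0.9259 × 0.9863 × 0.9977 = 0.9111.
Q̄ = (1362/π) × (0.1022 + 0.9111) = 433.54 × 1.0133 = 439.31 W/m².

439 W/m²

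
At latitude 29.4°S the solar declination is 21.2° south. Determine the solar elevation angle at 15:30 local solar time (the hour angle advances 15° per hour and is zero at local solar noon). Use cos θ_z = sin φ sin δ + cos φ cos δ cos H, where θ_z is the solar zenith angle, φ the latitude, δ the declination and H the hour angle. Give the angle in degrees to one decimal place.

Hour angle H = 15° × (15.5 − 12) = 52.50°.
cos θ_z = sin φ sin δ + cos φ cos δ cos H = (-0.4909)(-0.3616) + (0.8712)(0.9323)(0.6088) = 0.6720.
θ_z = arccos(0.6720) = 47.78°, so the elevation is 90° − 47.78° = 42.22°.

42.2°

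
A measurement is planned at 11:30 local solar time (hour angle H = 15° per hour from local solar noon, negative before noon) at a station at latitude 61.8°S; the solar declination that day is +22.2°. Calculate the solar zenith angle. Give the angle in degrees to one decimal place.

Hour angle H = 15° × (11.5 − 12) = -7.50°.
cos θ_z = sin φ sin δ + cos φ cos δ cos H = (-0.8813)(0.3778) + (0.4726)(0.9259)(0.9914) = 0.1009.
θ_z = arccos(0.1009) = 84.21°.

84.2°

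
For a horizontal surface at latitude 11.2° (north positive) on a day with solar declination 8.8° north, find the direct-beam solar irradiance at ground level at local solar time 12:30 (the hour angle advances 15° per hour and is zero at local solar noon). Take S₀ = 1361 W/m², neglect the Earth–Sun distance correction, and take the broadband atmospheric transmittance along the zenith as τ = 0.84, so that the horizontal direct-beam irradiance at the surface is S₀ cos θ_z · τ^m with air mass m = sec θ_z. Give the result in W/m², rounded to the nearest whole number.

Hour angle H = 15° × (12.5 − 12) = 7.50°.
cos θ_z = sin φ sin δ + cos φ cos δ cos H = (0.1942)(0.1530) + (0.9810)(0.9882)(0.9914) = 0.9908.
Air mass m = 1/cos θ_z = 1/0.9908 = 1.009; τ^m = 0.84^1.009 = 0.8387.
Surface direct beam = 1361 × 0.9908 × 0.8387 = 1130.97 W/m².

1131 W/m²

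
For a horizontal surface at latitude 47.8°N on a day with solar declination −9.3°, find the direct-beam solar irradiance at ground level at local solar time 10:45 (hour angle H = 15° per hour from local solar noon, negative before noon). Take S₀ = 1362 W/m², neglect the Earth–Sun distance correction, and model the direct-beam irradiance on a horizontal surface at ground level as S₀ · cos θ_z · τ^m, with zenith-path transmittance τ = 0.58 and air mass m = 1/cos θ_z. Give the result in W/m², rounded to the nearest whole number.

237 W/m²

Hour angle H = 15° × (10.75 − 12) = -18.75°.
With φ = 47.8°, δ = -9.3°, H = -18.75°: sin φ sin δ = -0.1197, cos φ cos δ cos H = 0.6277, so cos θ_z = 0.5080.
Air mass m = 1/cos θ_z = 1/0.5080 = 1.969; τ^m = 0.58^1.969 = 0.3421.
Surface direct beam = 1362 × 0.5080 × 0.3421 = 236.70 W/m².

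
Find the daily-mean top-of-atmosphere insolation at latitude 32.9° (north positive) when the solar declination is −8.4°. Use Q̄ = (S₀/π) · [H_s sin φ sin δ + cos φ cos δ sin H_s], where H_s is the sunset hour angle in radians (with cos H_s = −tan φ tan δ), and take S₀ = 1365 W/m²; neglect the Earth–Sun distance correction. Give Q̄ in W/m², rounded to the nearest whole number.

The sunset hour angle satisfies cos H_s = −tan φ tan δ = 0.0955, giving H_s = 84.52°. In radians, H_s = 1.4752.
H_s sin φ sin δ = 1.4752 × 0.5432 × -0.1461 = -0.1171.
cos φ cos δ sin H_s = 0.8396 × 0.9893 × 0.9954 = 0.8268.
Q̄ = (1365/π) × (-0.1171 + 0.8268) = 434.49 × 0.7097 = 308.36 W/m².

308 W/m²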